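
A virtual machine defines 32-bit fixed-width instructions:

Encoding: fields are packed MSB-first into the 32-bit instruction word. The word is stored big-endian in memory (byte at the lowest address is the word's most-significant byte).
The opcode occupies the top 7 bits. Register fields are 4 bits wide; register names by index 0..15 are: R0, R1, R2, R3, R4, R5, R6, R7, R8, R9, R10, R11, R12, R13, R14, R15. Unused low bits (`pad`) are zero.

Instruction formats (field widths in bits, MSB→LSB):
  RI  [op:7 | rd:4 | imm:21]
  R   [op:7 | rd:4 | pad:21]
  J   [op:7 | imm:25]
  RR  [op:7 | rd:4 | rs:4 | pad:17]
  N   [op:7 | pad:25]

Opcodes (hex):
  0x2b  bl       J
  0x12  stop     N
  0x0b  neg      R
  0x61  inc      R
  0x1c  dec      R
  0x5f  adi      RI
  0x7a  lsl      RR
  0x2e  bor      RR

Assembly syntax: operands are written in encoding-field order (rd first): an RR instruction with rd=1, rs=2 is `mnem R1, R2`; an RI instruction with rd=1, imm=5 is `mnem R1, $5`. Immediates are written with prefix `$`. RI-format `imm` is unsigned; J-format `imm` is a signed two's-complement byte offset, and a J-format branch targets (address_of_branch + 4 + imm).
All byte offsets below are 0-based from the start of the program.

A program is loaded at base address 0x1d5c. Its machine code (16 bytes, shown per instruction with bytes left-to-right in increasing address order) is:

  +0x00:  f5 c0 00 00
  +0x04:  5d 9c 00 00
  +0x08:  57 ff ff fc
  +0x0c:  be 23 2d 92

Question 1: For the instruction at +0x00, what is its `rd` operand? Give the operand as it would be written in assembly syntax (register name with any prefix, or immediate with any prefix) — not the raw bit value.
R14

+0x00: f5 c0 00 00 ⇒ word 0xf5c00000 (big)
  op=0xf5c00000>>25=0x7a ⇒ lsl (RR)
  [24:21] rd=14 = R14
  [20:17] rs=0 = R0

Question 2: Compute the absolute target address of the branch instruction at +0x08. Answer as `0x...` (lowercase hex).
+0x08: 57 ff ff fc ⇒ word 0x57fffffc (big)
  top 7b → 0x2b → bl [J]
  [24:0] imm=33554428 (s25→-4) = $-4
  target = base 0x1d5c + off 0x08 + 4 + imm -4 = 0x1d64

0x1d64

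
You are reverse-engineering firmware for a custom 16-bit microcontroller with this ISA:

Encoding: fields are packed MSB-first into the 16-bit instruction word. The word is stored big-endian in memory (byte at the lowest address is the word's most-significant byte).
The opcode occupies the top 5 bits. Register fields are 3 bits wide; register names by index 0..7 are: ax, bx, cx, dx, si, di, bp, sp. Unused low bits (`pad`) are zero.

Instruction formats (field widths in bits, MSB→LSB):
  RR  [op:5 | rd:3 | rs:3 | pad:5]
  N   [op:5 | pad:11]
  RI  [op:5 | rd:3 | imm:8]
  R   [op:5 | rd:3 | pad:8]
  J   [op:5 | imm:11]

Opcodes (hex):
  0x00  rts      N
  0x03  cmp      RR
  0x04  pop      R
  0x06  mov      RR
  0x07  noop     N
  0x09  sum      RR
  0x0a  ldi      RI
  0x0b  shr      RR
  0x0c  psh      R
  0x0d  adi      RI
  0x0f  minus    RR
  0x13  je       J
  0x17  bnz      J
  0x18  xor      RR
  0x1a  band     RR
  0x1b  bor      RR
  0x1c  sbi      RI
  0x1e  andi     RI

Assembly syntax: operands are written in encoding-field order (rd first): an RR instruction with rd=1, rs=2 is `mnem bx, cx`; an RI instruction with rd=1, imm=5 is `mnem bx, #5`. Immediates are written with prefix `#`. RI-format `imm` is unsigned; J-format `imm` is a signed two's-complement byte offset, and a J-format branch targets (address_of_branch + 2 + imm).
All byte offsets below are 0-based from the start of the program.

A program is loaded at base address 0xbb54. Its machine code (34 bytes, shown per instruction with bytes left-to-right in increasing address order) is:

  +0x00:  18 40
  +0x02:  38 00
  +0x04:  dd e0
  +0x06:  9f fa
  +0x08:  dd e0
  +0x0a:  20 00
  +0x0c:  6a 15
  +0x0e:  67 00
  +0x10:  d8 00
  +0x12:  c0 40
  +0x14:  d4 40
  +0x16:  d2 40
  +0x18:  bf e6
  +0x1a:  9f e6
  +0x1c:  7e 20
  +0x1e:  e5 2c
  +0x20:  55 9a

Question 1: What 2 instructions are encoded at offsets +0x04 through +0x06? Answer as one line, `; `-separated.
bor di, sp; je #-6

@+04  big-endian(dd e0) = 0xdde0
  op=0xdde0>>11=0x1b ⇒ bor (RR)
  rd@[10:8]=0x5 ⇒ di
  rs@[7:5]=0x7 ⇒ sp
@+06  big-endian(9f fa) = 0x9ffa
  op=0x9ffa>>11=0x13 ⇒ je (J)
  imm@[10:0]=0x7fa (s11→-6) ⇒ #-6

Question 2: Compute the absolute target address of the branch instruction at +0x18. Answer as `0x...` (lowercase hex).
0xbb54

+0x18: bf e6 ⇒ word 0xbfe6 (big)
  opcode bits[15:11]=0x17: bnz/J
  imm@[10:0]=0x7e6 (s11→-26) ⇒ #-26
  target = base 0xbb54 + off 0x18 + 2 + imm -26 = 0xbb54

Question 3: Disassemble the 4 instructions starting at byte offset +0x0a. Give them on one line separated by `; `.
pop ax; adi cx, #21; psh sp; bor ax, ax

off 0x0a: read 20 00 as big → 0x2000
  op=0x2000>>11=0x4 ⇒ pop (R)
  rd@[10:8]=0x0 ⇒ ax
off 0x0c: read 6a 15 as big → 0x6a15
  op=0x6a15>>11=0xd ⇒ adi (RI)
  rd@[10:8]=0x2 ⇒ cx
  imm@[7:0]=0x15 ⇒ #21
off 0x0e: read 67 00 as big → 0x6700
  op=0x6700>>11=0xc ⇒ psh (R)
  rd@[10:8]=0x7 ⇒ sp
off 0x10: read d8 00 as big → 0xd800
  op=0xd800>>11=0x1b ⇒ bor (RR)
  rd@[10:8]=0x0 ⇒ ax
  rs@[7:5]=0x0 ⇒ ax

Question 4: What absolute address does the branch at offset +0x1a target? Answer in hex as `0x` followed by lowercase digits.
0xbb56

off 0x1a: read 9f e6 as big → 0x9fe6
  op=0x9fe6>>11=0x13 ⇒ je (J)
  [10:0] imm=2022 (s11→-26) = #-26
  target = base 0xbb54 + off 0x1a + 2 + imm -26 = 0xbb56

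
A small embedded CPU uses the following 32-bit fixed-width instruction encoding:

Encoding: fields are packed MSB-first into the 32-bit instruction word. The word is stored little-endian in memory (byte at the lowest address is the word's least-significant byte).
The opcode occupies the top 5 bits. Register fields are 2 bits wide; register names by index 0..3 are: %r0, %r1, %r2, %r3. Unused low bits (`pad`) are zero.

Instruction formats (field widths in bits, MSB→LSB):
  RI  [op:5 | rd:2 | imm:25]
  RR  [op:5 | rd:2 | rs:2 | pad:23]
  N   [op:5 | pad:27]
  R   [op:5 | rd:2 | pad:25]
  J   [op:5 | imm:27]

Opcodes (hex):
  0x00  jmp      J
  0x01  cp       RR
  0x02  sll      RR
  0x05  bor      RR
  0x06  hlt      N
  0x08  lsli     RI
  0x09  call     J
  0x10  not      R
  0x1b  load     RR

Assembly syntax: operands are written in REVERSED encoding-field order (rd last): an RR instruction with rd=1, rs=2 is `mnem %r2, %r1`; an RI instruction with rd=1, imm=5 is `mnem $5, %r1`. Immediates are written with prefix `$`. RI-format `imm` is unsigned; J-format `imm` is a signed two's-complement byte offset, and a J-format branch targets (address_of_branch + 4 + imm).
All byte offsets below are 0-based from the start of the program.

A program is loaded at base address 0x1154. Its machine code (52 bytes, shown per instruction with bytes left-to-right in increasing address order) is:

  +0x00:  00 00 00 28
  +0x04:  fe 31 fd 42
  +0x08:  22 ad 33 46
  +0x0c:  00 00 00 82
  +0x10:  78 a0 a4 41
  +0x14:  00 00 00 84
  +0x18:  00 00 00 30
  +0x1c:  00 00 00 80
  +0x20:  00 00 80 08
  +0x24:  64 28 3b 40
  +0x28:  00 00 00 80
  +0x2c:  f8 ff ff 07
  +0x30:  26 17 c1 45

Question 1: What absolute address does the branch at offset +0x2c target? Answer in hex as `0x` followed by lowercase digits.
off 0x2c: read f8 ff ff 07 as little → 0x07fffff8
  opcode bits[31:27]=0x0: jmp/J
  imm: (w>>0)&0x7ffffff=0x7fffff8 (s27→-8) → $-8
  target = base 0x1154 + off 0x2c + 4 + imm -8 = 0x117c

0x117c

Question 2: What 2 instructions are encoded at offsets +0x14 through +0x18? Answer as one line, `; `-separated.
not %r2; hlt

[14] 00 00 00 84 → 0x84000000
  opcode bits[31:27]=0x10: not/R
  rd@[26:25]=0x2 ⇒ %r2
[18] 00 00 00 30 → 0x30000000
  opcode bits[31:27]=0x6: hlt/N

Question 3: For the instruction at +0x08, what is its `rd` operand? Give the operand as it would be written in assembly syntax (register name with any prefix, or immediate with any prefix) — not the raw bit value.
@+08  little-endian(22 ad 33 46) = 0x4633ad22
  top 5b → 0x8 → lsli [RI]
  rd: (w>>25)&0x3=0x3 → %r3
  imm: (w>>0)&0x1ffffff=0x33ad22 → $3386658

%r3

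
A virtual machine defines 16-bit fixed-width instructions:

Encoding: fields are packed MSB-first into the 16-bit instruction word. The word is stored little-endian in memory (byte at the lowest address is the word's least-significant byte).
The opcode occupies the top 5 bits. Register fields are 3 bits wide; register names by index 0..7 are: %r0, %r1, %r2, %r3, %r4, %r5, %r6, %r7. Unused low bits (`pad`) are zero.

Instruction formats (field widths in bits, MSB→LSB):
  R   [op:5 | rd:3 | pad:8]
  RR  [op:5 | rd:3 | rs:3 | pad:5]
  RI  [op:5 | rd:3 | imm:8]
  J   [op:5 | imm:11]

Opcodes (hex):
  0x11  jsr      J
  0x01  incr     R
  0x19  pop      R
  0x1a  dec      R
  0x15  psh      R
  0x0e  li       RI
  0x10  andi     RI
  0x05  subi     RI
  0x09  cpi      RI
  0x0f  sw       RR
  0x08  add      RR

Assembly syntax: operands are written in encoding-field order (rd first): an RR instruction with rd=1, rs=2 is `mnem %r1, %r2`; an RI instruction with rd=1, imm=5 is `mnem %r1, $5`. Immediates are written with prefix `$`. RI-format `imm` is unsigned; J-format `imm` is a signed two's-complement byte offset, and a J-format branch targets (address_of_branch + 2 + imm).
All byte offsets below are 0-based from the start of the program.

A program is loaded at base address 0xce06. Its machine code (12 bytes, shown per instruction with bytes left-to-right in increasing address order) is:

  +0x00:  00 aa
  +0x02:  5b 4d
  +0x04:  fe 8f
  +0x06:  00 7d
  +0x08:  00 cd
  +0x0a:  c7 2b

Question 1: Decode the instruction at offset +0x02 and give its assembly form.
cpi %r5, $91

[02] 5b 4d → 0x4d5b
  opcode bits[15:11]=0x9: cpi/RI
  rd: (w>>8)&0x7=0x5 → %r5
  imm: (w>>0)&0xff=0x5b → $91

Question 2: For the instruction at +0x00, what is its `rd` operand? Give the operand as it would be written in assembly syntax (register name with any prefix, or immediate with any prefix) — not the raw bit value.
@+00  little-endian(00 aa) = 0xaa00
  opcode bits[15:11]=0x15: psh/R
  [10:8] rd=2 = %r2

%r2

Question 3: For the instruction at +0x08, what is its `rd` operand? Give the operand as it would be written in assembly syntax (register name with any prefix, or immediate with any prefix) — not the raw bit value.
%r5

[08] 00 cd → 0xcd00
  opcode bits[15:11]=0x19: pop/R
  rd@[10:8]=0x5 ⇒ %r5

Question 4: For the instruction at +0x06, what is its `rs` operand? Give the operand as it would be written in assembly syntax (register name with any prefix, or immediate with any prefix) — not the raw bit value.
%r0

+0x06: 00 7d ⇒ word 0x7d00 (little)
  opcode bits[15:11]=0xf: sw/RR
  [10:8] rd=5 = %r5
  [7:5] rs=0 = %r0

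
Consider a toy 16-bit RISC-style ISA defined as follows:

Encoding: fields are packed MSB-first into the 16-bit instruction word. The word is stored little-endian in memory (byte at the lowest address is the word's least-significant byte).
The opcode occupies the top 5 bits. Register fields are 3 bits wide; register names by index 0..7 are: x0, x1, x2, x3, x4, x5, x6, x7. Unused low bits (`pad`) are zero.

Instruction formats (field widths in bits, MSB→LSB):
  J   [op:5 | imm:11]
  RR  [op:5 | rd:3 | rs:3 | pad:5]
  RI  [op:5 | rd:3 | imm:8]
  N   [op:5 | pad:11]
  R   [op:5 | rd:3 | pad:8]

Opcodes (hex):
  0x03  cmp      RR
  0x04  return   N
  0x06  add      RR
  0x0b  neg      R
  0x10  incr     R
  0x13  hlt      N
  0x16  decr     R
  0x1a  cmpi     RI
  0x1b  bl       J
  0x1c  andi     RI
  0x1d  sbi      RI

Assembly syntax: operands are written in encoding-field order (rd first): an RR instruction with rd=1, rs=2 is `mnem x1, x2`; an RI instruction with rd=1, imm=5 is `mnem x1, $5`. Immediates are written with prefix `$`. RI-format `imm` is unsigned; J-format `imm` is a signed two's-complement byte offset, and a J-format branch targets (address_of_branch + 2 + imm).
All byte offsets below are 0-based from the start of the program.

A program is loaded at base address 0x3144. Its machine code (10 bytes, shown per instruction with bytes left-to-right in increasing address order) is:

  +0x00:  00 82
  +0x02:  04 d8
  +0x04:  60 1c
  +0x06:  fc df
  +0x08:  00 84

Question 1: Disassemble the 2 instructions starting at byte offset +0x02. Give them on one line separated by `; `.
off 0x02: read 04 d8 as little → 0xd804
  opcode bits[15:11]=0x1b: bl/J
  [10:0] imm=4 = $4
off 0x04: read 60 1c as little → 0x1c60
  opcode bits[15:11]=0x3: cmp/RR
  [10:8] rd=4 = x4
  [7:5] rs=3 = x3

bl $4; cmp x4, x3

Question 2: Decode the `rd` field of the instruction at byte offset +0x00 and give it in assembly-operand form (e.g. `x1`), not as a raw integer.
x2

+0x00: 00 82 ⇒ word 0x8200 (little)
  op=0x8200>>11=0x10 ⇒ incr (R)
  rd@[10:8]=0x2 ⇒ x2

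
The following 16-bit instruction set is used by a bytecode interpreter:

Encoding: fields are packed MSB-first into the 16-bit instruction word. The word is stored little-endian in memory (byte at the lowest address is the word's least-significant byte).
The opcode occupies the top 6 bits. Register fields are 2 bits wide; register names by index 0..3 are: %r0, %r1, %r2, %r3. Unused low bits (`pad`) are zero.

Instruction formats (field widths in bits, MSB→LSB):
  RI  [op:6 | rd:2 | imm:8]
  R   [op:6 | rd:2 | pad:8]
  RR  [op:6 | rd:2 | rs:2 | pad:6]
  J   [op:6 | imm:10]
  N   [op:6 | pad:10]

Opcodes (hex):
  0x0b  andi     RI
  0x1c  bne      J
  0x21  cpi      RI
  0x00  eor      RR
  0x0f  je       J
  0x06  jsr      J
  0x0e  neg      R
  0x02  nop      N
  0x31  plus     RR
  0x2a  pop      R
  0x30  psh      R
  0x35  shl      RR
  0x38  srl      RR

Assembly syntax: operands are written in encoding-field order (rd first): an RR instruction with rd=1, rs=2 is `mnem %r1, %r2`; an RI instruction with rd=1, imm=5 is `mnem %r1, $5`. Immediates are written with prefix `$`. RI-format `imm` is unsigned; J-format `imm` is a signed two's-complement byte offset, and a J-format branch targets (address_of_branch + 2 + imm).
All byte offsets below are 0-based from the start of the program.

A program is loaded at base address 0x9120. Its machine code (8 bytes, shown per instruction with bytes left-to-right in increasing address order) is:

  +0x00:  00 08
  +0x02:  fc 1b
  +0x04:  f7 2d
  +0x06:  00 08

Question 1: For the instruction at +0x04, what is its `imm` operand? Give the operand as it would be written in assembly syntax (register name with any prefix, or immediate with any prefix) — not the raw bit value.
$247

[04] f7 2d → 0x2df7
  opcode bits[15:10]=0xb: andi/RI
  [9:8] rd=1 = %r1
  [7:0] imm=247 = $247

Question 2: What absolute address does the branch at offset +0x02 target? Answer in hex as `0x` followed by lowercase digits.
0x9120

off 0x02: read fc 1b as little → 0x1bfc
  opcode bits[15:10]=0x6: jsr/J
  [9:0] imm=1020 (s10→-4) = $-4
  target = base 0x9120 + off 0x02 + 2 + imm -4 = 0x9120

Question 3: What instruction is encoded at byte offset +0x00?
[00] 00 08 → 0x0800
  op=0x0800>>10=0x2 ⇒ nop (N)

nop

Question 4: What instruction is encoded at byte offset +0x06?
@+06  little-endian(00 08) = 0x0800
  top 6b → 0x2 → nop [N]

nop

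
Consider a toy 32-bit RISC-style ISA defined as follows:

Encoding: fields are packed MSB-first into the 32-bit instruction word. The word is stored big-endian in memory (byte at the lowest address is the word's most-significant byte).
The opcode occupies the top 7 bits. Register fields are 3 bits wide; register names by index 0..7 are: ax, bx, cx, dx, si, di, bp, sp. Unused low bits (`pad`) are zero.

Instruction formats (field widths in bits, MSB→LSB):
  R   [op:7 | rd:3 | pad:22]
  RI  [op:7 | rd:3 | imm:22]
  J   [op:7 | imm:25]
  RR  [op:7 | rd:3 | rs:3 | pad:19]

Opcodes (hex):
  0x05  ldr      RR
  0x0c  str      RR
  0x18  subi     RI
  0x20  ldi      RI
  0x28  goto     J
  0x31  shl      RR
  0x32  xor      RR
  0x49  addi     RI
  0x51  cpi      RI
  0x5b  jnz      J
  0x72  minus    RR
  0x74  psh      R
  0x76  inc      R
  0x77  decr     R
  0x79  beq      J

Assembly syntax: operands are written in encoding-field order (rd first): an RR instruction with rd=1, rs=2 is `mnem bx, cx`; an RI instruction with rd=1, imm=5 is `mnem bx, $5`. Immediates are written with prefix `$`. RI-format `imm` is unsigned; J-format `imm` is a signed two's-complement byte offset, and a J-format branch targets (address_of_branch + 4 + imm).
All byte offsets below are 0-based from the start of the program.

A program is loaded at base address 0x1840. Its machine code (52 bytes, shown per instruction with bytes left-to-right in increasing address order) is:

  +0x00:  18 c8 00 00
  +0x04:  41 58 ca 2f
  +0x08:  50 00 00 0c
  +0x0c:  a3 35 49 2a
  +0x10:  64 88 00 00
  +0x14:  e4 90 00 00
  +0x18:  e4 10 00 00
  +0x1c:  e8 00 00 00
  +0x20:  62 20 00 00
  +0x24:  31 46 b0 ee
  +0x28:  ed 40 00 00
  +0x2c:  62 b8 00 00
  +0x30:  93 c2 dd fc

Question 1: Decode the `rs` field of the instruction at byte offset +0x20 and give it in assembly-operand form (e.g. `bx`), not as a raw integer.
si

[20] 62 20 00 00 → 0x62200000
  opcode bits[31:25]=0x31: shl/RR
  rd@[24:22]=0x0 ⇒ ax
  rs@[21:19]=0x4 ⇒ si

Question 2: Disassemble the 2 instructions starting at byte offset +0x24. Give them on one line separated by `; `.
[24] 31 46 b0 ee → 0x3146b0ee
  top 7b → 0x18 → subi [RI]
  [24:22] rd=5 = di
  [21:0] imm=438510 = $438510
[28] ed 40 00 00 → 0xed400000
  top 7b → 0x76 → inc [R]
  [24:22] rd=5 = di

subi di, $438510; inc di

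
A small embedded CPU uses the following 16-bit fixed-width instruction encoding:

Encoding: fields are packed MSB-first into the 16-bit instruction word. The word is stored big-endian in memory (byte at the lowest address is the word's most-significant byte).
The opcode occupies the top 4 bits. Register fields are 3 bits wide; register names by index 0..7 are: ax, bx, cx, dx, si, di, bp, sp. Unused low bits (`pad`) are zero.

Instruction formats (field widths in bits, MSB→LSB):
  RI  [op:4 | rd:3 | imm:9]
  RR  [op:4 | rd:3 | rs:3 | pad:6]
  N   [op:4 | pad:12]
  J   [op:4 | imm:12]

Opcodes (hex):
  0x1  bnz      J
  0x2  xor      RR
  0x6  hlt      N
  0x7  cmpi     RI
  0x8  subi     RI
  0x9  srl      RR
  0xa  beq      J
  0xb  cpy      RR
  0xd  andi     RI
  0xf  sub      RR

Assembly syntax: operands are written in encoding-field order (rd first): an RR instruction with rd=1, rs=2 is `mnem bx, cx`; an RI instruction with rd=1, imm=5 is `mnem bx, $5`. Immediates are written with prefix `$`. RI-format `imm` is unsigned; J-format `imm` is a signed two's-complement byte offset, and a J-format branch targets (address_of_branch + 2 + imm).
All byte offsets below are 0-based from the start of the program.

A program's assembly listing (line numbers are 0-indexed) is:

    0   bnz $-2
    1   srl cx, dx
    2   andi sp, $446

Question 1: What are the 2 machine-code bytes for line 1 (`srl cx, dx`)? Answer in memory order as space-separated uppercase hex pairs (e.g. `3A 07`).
94 C0

line 1 (srl): pack op=0x9:4|rd=2:3|rs=3:3|pad=0:6 = 0x94c0; big→ 94 c0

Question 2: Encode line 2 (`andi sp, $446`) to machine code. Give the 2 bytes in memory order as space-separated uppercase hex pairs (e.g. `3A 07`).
DF BE

2. andi fields op=0xd:4|rd=7:3|imm=446:9 → word dfbeh → df be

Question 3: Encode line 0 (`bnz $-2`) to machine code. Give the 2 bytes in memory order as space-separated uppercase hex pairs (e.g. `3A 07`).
1F FE

0. bnz fields op=0x1:4|imm=-2:12 → word 1ffeh → 1f fe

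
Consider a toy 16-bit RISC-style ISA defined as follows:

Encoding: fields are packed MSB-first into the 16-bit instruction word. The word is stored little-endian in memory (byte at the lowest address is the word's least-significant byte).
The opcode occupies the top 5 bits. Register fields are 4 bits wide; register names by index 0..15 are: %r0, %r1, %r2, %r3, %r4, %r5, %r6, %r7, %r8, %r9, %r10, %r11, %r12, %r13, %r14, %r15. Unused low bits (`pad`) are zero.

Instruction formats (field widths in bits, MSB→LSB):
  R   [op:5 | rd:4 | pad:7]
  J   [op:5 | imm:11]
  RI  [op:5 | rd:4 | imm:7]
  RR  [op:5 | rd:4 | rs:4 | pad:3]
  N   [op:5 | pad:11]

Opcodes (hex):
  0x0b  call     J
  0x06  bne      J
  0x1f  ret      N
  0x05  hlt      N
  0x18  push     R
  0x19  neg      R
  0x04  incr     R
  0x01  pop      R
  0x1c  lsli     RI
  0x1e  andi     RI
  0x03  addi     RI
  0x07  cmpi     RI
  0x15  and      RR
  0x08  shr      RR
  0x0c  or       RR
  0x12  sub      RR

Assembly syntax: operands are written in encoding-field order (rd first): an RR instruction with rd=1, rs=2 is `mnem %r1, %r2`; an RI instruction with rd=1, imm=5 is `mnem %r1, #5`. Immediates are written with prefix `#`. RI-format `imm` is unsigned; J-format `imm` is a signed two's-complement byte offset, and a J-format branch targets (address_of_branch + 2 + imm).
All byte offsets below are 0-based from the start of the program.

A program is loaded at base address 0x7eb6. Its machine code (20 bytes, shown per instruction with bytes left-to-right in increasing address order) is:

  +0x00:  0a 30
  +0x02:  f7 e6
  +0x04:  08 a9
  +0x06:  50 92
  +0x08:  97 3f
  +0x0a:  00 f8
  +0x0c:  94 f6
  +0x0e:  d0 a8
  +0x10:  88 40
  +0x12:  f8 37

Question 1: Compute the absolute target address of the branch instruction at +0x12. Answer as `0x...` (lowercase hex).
0x7ec2

off 0x12: read f8 37 as little → 0x37f8
  top 5b → 0x6 → bne [J]
  imm@[10:0]=0x7f8 (s11→-8) ⇒ #-8
  target = base 0x7eb6 + off 0x12 + 2 + imm -8 = 0x7ec2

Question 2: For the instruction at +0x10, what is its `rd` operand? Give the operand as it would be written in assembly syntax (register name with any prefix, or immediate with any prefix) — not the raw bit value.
%r1

@+10  little-endian(88 40) = 0x4088
  opcode bits[15:11]=0x8: shr/RR
  rd: (w>>7)&0xf=0x1 → %r1
  rs: (w>>3)&0xf=0x1 → %r1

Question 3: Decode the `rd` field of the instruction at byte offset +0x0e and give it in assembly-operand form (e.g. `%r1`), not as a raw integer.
%r1

off 0x0e: read d0 a8 as little → 0xa8d0
  opcode bits[15:11]=0x15: and/RR
  rd: (w>>7)&0xf=0x1 → %r1
  rs: (w>>3)&0xf=0xa → %r10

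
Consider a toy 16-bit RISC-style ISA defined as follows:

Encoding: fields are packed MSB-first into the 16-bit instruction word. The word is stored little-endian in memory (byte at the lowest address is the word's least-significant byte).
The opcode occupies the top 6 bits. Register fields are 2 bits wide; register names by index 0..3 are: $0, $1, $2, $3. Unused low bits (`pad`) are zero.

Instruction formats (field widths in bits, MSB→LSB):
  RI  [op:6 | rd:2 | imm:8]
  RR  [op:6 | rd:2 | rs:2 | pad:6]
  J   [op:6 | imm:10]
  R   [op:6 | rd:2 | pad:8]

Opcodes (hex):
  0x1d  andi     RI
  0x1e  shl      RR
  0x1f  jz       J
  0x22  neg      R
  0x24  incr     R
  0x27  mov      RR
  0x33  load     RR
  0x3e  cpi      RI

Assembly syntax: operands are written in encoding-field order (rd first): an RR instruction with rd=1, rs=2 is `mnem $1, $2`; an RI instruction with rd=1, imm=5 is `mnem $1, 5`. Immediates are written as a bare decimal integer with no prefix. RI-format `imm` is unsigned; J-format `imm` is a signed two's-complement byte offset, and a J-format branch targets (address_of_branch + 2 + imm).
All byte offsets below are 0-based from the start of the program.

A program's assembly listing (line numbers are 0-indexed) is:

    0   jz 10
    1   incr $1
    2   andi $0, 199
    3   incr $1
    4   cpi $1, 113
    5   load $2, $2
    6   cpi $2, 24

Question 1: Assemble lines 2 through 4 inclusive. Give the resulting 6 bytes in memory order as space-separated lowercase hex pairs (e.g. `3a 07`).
c7 74 00 91 71 f9

line 2 (andi): pack op=0x1d:6|rd=0:2|imm=199:8 = 0x74c7; little→ c7 74
line 3 (incr): pack op=0x24:6|rd=1:2|pad=0:8 = 0x9100; little→ 00 91
line 4 (cpi): pack op=0x3e:6|rd=1:2|imm=113:8 = 0xf971; little→ 71 f9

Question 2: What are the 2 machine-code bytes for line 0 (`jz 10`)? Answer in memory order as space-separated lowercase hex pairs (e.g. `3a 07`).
0a 7c

line 0 (jz): pack op=0x1f:6|imm=10:10 = 0x7c0a; little→ 0a 7c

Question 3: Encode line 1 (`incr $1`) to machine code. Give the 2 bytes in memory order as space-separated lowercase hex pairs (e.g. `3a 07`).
1. incr fields op=0x24:6|rd=1:2|pad=0:8 → word 9100h → 00 91

00 91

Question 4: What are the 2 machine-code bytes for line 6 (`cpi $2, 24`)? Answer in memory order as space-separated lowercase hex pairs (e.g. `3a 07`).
18 fa

line 6 (cpi): pack op=0x3e:6|rd=2:2|imm=24:8 = 0xfa18; little→ 18 fa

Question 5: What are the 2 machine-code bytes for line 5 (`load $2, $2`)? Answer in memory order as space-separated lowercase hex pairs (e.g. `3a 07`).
L5: load op=0x33:6|rd=2:2|rs=2:2|pad=0:6 ⇒ 0xce80 ⇒ little 80 ce

80 ce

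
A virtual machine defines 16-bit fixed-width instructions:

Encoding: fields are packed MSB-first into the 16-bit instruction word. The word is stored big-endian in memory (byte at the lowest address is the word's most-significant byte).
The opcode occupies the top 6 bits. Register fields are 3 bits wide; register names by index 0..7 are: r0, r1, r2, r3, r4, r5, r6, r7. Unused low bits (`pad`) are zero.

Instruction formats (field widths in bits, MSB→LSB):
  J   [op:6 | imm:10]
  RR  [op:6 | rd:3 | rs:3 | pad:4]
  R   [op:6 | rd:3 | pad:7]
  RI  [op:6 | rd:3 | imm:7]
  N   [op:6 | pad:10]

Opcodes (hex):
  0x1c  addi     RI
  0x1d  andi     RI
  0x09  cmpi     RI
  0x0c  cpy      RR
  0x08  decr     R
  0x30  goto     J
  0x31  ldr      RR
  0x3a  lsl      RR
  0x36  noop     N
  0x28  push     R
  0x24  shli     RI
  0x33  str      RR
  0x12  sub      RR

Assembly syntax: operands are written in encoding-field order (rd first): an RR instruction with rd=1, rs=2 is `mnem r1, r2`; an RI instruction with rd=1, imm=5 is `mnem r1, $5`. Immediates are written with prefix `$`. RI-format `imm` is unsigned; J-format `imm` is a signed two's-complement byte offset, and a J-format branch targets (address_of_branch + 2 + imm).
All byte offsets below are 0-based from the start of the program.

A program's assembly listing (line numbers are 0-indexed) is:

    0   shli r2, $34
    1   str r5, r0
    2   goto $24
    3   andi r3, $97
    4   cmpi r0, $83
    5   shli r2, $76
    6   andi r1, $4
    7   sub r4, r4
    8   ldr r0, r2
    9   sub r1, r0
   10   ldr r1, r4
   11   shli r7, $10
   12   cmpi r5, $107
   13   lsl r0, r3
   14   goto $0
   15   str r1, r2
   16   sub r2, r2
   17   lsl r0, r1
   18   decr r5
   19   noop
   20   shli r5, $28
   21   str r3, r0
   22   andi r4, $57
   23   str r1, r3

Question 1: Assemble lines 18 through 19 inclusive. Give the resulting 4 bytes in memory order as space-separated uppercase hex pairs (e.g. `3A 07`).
18. decr fields op=0x8:6|rd=5:3|pad=0:7 → word 2280h → 22 80
19. noop fields op=0x36:6|pad=0:10 → word d800h → d8 00

22 80 D8 00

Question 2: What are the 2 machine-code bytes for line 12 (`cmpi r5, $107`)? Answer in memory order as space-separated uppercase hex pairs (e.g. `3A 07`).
26 EB

line 12 (cmpi): pack op=0x9:6|rd=5:3|imm=107:7 = 0x26eb; big→ 26 eb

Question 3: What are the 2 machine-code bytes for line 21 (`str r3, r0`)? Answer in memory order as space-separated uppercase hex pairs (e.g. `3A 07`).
L21: str op=0x33:6|rd=3:3|rs=0:3|pad=0:4 ⇒ 0xcd80 ⇒ big cd 80

CD 80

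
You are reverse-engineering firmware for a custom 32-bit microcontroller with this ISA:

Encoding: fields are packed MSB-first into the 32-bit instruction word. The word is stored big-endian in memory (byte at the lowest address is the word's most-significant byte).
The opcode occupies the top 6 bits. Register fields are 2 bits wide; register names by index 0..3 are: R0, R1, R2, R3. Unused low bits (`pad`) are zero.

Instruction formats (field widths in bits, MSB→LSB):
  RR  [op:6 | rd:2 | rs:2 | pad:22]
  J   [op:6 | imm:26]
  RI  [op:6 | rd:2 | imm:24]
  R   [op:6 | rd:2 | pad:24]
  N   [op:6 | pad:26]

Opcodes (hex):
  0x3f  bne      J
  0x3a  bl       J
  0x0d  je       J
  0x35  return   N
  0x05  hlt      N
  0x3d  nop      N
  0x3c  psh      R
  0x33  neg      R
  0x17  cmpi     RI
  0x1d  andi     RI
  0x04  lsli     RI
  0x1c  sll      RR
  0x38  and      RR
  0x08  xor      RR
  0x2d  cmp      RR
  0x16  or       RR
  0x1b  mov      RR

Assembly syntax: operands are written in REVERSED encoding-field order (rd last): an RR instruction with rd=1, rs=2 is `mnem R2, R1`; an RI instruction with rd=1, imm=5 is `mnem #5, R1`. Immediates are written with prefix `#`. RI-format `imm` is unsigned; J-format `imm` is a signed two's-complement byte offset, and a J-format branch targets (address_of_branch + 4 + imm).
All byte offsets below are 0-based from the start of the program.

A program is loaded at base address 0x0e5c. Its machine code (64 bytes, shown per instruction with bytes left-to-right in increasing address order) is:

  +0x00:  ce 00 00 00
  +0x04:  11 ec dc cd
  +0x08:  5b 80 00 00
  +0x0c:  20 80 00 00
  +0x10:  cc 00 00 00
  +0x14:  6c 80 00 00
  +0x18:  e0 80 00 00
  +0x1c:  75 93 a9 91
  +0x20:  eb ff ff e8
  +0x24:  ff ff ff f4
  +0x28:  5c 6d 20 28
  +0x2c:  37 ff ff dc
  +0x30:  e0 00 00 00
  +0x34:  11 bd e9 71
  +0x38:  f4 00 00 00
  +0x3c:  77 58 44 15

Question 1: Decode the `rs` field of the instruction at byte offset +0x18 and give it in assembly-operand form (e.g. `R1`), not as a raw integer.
[18] e0 80 00 00 → 0xe0800000
  top 6b → 0x38 → and [RR]
  [25:24] rd=0 = R0
  [23:22] rs=2 = R2

R2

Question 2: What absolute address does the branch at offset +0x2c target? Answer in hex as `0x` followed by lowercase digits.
0x0e68

[2c] 37 ff ff dc → 0x37ffffdc
  top 6b → 0xd → je [J]
  [25:0] imm=67108828 (s26→-36) = #-36
  target = base 0x0e5c + off 0x2c + 4 + imm -36 = 0x0e68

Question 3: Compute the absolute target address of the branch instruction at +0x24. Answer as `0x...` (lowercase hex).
0x0e78

[24] ff ff ff f4 → 0xfffffff4
  top 6b → 0x3f → bne [J]
  [25:0] imm=67108852 (s26→-12) = #-12
  target = base 0x0e5c + off 0x24 + 4 + imm -12 = 0x0e78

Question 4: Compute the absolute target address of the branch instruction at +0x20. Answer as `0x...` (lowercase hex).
[20] eb ff ff e8 → 0xebffffe8
  top 6b → 0x3a → bl [J]
  imm@[25:0]=0x3ffffe8 (s26→-24) ⇒ #-24
  target = base 0x0e5c + off 0x20 + 4 + imm -24 = 0x0e68

0x0e68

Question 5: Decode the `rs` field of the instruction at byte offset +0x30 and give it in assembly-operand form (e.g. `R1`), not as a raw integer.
+0x30: e0 00 00 00 ⇒ word 0xe0000000 (big)
  opcode bits[31:26]=0x38: and/RR
  [25:24] rd=0 = R0
  [23:22] rs=0 = R0

R0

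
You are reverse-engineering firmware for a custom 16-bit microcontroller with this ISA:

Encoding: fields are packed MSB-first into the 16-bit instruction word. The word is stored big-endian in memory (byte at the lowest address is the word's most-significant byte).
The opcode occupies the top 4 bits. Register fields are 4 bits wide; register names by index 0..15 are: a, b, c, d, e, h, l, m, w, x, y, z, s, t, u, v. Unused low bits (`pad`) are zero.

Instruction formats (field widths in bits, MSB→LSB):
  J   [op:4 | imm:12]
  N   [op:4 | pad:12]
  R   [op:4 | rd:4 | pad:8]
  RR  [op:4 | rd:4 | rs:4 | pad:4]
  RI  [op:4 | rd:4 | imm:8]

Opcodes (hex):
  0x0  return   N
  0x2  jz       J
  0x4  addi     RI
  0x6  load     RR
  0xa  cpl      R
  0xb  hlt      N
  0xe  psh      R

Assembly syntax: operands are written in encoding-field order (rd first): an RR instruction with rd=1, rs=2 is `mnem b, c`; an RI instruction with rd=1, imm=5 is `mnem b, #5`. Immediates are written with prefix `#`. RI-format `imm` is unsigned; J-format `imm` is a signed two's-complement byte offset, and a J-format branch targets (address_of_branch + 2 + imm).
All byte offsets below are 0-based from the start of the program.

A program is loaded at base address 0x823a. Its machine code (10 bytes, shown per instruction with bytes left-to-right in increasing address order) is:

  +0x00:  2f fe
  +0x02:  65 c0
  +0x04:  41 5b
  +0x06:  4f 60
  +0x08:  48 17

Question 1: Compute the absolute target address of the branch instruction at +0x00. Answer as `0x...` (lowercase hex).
0x823a

@+00  big-endian(2f fe) = 0x2ffe
  opcode bits[15:12]=0x2: jz/J
  imm: (w>>0)&0xfff=0xffe (s12→-2) → #-2
  target = base 0x823a + off 0x00 + 2 + imm -2 = 0x823a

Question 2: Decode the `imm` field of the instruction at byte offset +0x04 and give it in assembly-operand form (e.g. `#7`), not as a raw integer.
#91

off 0x04: read 41 5b as big → 0x415b
  top 4b → 0x4 → addi [RI]
  rd@[11:8]=0x1 ⇒ b
  imm@[7:0]=0x5b ⇒ #91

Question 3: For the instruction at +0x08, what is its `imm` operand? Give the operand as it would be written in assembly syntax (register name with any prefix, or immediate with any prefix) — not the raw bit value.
off 0x08: read 48 17 as big → 0x4817
  top 4b → 0x4 → addi [RI]
  [11:8] rd=8 = w
  [7:0] imm=23 = #23

#23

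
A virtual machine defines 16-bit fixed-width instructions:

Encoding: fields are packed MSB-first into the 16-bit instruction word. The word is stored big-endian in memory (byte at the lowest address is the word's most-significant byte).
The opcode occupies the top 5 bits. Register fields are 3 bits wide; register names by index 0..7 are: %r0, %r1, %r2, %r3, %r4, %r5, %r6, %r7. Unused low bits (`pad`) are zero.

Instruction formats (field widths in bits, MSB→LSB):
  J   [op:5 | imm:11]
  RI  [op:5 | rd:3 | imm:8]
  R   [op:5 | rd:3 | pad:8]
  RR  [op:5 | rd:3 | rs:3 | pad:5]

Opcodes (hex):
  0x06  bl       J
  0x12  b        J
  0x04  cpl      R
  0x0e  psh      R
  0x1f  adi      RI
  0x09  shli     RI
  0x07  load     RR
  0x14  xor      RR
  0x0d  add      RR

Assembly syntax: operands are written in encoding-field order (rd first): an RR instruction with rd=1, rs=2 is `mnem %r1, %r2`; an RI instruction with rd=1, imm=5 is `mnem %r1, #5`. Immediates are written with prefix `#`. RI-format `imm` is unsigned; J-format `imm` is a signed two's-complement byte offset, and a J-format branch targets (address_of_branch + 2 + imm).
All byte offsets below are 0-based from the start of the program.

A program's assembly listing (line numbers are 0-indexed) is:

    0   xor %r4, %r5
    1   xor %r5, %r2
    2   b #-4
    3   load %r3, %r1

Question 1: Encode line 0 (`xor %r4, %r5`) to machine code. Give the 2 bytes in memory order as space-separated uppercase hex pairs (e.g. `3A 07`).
L0: xor op=0x14:5|rd=4:3|rs=5:3|pad=0:5 ⇒ 0xa4a0 ⇒ big a4 a0

A4 A0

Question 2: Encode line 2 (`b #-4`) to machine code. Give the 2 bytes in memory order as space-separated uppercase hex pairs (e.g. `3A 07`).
line 2 (b): pack op=0x12:5|imm=-4:11 = 0x97fc; big→ 97 fc

97 FC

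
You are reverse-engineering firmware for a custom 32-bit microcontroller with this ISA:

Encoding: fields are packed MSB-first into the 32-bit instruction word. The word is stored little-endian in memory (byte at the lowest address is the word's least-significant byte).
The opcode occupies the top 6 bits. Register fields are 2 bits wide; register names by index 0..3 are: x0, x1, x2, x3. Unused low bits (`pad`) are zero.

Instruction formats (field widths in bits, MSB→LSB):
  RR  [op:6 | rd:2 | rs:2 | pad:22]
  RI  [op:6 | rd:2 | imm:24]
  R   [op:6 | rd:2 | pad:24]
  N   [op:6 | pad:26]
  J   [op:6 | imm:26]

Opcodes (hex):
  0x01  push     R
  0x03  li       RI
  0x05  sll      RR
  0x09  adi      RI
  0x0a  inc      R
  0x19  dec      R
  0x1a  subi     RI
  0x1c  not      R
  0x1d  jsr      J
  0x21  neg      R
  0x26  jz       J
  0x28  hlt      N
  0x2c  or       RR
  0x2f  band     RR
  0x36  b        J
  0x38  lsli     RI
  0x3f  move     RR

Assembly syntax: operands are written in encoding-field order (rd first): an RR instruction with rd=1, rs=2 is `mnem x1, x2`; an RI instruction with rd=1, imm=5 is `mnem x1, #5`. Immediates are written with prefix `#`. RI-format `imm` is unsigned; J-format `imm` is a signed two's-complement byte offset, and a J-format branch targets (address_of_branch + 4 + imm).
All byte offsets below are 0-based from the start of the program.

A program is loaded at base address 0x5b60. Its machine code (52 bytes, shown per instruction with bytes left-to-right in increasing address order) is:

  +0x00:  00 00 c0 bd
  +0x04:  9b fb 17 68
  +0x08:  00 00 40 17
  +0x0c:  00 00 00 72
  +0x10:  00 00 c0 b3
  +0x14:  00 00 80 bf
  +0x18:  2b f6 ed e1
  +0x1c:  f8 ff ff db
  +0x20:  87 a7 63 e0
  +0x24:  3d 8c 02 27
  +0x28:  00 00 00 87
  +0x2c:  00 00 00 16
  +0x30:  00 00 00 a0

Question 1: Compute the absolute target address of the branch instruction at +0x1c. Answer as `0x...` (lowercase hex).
@+1c  little-endian(f8 ff ff db) = 0xdbfffff8
  op=0xdbfffff8>>26=0x36 ⇒ b (J)
  imm: (w>>0)&0x3ffffff=0x3fffff8 (s26→-8) → #-8
  target = base 0x5b60 + off 0x1c + 4 + imm -8 = 0x5b78

0x5b78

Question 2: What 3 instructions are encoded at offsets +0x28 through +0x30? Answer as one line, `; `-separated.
neg x3; sll x2, x0; hlt

[28] 00 00 00 87 → 0x87000000
  opcode bits[31:26]=0x21: neg/R
  rd: (w>>24)&0x3=0x3 → x3
[2c] 00 00 00 16 → 0x16000000
  opcode bits[31:26]=0x5: sll/RR
  rd: (w>>24)&0x3=0x2 → x2
  rs: (w>>22)&0x3=0x0 → x0
[30] 00 00 00 a0 → 0xa0000000
  opcode bits[31:26]=0x28: hlt/N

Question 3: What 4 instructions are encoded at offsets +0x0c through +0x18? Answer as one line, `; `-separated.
off 0x0c: read 00 00 00 72 as little → 0x72000000
  opcode bits[31:26]=0x1c: not/R
  [25:24] rd=2 = x2
off 0x10: read 00 00 c0 b3 as little → 0xb3c00000
  opcode bits[31:26]=0x2c: or/RR
  [25:24] rd=3 = x3
  [23:22] rs=3 = x3
off 0x14: read 00 00 80 bf as little → 0xbf800000
  opcode bits[31:26]=0x2f: band/RR
  [25:24] rd=3 = x3
  [23:22] rs=2 = x2
off 0x18: read 2b f6 ed e1 as little → 0xe1edf62b
  opcode bits[31:26]=0x38: lsli/RI
  [25:24] rd=1 = x1
  [23:0] imm=15595051 = #15595051

not x2; or x3, x3; band x3, x2; lsli x1, #15595051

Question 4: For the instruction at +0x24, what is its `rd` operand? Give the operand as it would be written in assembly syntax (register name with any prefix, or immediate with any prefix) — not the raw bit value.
@+24  little-endian(3d 8c 02 27) = 0x27028c3d
  top 6b → 0x9 → adi [RI]
  [25:24] rd=3 = x3
  [23:0] imm=166973 = #166973

x3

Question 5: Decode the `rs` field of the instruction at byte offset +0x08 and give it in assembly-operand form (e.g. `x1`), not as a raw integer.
x1

@+08  little-endian(00 00 40 17) = 0x17400000
  opcode bits[31:26]=0x5: sll/RR
  rd: (w>>24)&0x3=0x3 → x3
  rs: (w>>22)&0x3=0x1 → x1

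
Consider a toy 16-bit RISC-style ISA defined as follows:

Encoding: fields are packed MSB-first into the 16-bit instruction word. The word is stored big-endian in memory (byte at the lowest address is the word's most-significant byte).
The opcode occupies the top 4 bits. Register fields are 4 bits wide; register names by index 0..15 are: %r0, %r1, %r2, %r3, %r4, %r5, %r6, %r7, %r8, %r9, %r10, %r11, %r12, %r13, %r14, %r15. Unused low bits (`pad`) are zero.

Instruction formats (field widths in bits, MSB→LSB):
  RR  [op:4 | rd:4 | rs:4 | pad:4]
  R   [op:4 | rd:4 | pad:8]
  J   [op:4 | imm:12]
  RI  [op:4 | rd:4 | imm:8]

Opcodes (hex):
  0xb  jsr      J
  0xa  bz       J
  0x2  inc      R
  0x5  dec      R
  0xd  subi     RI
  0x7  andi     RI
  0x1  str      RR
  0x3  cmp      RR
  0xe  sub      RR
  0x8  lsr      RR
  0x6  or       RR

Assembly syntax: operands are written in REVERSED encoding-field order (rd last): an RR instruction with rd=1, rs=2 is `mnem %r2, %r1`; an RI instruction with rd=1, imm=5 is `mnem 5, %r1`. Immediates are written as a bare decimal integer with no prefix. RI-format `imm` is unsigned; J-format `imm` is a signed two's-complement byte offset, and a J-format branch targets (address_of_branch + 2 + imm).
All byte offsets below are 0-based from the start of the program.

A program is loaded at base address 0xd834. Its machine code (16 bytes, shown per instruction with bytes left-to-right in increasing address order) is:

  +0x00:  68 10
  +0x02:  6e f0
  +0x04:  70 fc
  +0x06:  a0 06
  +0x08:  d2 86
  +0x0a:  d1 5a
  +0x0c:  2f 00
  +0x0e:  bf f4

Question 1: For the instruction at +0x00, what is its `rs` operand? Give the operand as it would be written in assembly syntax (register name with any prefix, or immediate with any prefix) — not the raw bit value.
+0x00: 68 10 ⇒ word 0x6810 (big)
  op=0x6810>>12=0x6 ⇒ or (RR)
  [11:8] rd=8 = %r8
  [7:4] rs=1 = %r1

%r1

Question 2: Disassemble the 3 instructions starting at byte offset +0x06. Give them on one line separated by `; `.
+0x06: a0 06 ⇒ word 0xa006 (big)
  top 4b → 0xa → bz [J]
  [11:0] imm=6 = 6
+0x08: d2 86 ⇒ word 0xd286 (big)
  top 4b → 0xd → subi [RI]
  [11:8] rd=2 = %r2
  [7:0] imm=134 = 134
+0x0a: d1 5a ⇒ word 0xd15a (big)
  top 4b → 0xd → subi [RI]
  [11:8] rd=1 = %r1
  [7:0] imm=90 = 90

bz 6; subi 134, %r2; subi 90, %r1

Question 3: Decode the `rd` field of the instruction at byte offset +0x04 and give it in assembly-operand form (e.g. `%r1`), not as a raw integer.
%r0

[04] 70 fc → 0x70fc
  top 4b → 0x7 → andi [RI]
  rd: (w>>8)&0xf=0x0 → %r0
  imm: (w>>0)&0xff=0xfc → 252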